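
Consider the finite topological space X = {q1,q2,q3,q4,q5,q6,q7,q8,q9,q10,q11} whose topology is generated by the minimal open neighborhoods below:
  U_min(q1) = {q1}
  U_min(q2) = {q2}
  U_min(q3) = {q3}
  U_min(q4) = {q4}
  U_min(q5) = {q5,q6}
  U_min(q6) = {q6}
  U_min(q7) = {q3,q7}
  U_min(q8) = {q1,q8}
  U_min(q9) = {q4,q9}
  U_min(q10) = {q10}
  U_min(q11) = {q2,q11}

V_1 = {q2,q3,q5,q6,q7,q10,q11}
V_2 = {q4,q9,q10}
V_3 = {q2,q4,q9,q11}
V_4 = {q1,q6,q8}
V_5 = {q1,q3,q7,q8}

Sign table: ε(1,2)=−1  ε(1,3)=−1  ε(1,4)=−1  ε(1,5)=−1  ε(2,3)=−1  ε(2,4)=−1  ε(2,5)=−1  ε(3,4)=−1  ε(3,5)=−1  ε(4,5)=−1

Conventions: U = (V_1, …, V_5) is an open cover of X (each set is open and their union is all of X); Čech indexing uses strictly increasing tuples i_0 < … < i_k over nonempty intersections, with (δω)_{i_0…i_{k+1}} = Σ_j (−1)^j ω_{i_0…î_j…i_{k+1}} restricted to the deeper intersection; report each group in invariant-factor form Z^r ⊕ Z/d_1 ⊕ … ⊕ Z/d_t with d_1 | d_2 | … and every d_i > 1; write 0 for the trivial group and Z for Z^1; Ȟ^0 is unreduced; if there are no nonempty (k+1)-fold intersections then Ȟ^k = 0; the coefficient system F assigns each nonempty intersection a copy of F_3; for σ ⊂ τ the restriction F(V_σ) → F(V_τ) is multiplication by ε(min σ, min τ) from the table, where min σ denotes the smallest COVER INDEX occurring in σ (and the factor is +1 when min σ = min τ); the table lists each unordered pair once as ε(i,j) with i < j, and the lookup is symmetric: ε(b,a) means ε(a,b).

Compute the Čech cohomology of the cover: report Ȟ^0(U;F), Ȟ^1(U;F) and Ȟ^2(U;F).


Ȟ^0 ≅ 0, Ȟ^1 ≅ Z/3 and Ȟ^2 ≅ 0

intersection data:
  V12={q10} V13={q2,q11} V14={q6} V15={q3,q7} V23={q4,q9} V45={q1,q8}
C dims 5,6; δ0: rk_F3 5
Ȟ^0 = (5 − 5) − 0 = 0, so Ȟ^0 ≅ 0
Ȟ^1 = (6 − 0) − 5 = 1, so Ȟ^1 ≅ Z/3
Ȟ^2 = (0 − 0) − 0 = 0, so Ȟ^2 ≅ 0


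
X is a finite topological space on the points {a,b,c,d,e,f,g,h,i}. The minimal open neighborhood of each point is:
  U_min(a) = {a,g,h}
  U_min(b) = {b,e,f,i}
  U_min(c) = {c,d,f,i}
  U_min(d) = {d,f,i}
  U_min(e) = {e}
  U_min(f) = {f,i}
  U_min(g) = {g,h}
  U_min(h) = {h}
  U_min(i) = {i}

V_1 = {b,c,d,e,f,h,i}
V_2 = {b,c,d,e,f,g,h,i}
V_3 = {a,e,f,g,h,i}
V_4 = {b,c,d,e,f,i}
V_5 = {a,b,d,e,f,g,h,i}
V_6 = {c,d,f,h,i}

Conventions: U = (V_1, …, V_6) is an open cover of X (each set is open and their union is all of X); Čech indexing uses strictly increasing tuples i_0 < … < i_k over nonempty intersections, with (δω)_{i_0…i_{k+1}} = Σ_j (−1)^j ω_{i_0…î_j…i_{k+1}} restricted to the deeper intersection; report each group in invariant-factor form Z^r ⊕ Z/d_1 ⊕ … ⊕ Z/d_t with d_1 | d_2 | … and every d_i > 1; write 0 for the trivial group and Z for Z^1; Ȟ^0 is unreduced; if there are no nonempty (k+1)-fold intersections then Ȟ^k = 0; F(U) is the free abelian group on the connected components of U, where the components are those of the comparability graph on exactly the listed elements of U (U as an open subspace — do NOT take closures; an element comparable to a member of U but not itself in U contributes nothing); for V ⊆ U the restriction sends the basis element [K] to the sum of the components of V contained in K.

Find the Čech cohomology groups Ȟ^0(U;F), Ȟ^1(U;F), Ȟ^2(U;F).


nerve simplices:
  V12={b,c,d,e,f,h,i} V13={e,f,h,i} V14={b,c,d,e,f,i} V15={b,d,e,f,h,i} V16={c,d,f,h,i} V23={e,f,g,h,i} V24={b,c,d,e,f,i} V25={b,d,e,f,g,h,i} V26={c,d,f,h,i} V34={e,f,i} V35={a,e,f,g,h,i} V36={f,h,i} V45={b,d,e,f,i} V46={c,d,f,i} V56={d,f,h,i}
  V123={e,f,h,i} V124={b,c,d,e,f,i} V125={b,d,e,f,h,i} V126={c,d,f,h,i} V134={e,f,i} V135={e,f,h,i} V136={f,h,i} V145={b,d,e,f,i} V146={c,d,f,i} V156={d,f,h,i} V234={e,f,i} V235={e,f,g,h,i} V236={f,h,i} V245={b,d,e,f,i} V246={c,d,f,i} V256={d,f,h,i} V345={e,f,i} V346={f,i} V356={f,h,i} V456={d,f,i}
  V1234={e,f,i} V1235={e,f,h,i} V1236={f,h,i} V1245={b,d,e,f,i} V1246={c,d,f,i} V1256={d,f,h,i} V1345={e,f,i} V1346={f,i} V1356={f,h,i} V1456={d,f,i} V2345={e,f,i} V2346={f,i} V2356={f,h,i} V2456={d,f,i} V3456={f,i}
  V12345={e,f,i} V12346={f,i} V12356={f,h,i} V12456={d,f,i} V13456={f,i} V23456={f,i}
  V123456={f,i}
components per intersection:
  V1: {b,c,d,e,f,i} {h}
  V2: {b,c,d,e,f,i} {g,h}
  V3: {a,g,h} {e} {f,i}
  V4: {b,c,d,e,f,i}
  V5: {a,g,h} {b,d,e,f,i}
  V6: {c,d,f,i} {h}
  V12: {b,c,d,e,f,i} {h}
  V13: {e} {f,i} {h}
  V14: {b,c,d,e,f,i}
  V15: {b,d,e,f,i} {h}
  V16: {c,d,f,i} {h}
  V23: {e} {f,i} {g,h}
  V24: {b,c,d,e,f,i}
  V25: {b,d,e,f,i} {g,h}
  V26: {c,d,f,i} {h}
  V34: {e} {f,i}
  V35: {a,g,h} {e} {f,i}
  V36: {f,i} {h}
  V45: {b,d,e,f,i}
  V46: {c,d,f,i}
  V56: {d,f,i} {h}
  V123: {e} {f,i} {h}
  V124: {b,c,d,e,f,i}
  V125: {b,d,e,f,i} {h}
  V126: {c,d,f,i} {h}
  V134: {e} {f,i}
  V135: {e} {f,i} {h}
  V136: {f,i} {h}
  V145: {b,d,e,f,i}
  V146: {c,d,f,i}
  V156: {d,f,i} {h}
  V234: {e} {f,i}
  V235: {e} {f,i} {g,h}
  V236: {f,i} {h}
  V245: {b,d,e,f,i}
  V246: {c,d,f,i}
  V256: {d,f,i} {h}
  V345: {e} {f,i}
  V346: {f,i}
  V356: {f,i} {h}
  V456: {d,f,i}
  V1234: {e} {f,i}
  V1235: {e} {f,i} {h}
  V1236: {f,i} {h}
  V1245: {b,d,e,f,i}
  V1246: {c,d,f,i}
  V1256: {d,f,i} {h}
  V1345: {e} {f,i}
  V1346: {f,i}
  V1356: {f,i} {h}
  V1456: {d,f,i}
  V2345: {e} {f,i}
  V2346: {f,i}
  V2356: {f,i} {h}
  V2456: {d,f,i}
  V3456: {f,i}
  V12345: {e} {f,i}
  V12346: {f,i}
  V12356: {f,i} {h}
  V12456: {d,f,i}
  V13456: {f,i}
  V23456: {f,i}
  V123456: {f,i}
C dims 12,29,36,24; δ0: rk 10, SNF 1^10; δ1: rk 19, SNF 1^19; δ2: rk 17, SNF 1^17
degree 0: 12−10−0 = 2 → Ȟ^0 ≅ Z^2
degree 1: 29−19−10 = 0 → Ȟ^1 ≅ 0
degree 2: 36−17−19 = 0 → Ȟ^2 ≅ 0

Ȟ^0 ≅ Z^2, Ȟ^1 ≅ 0 and Ȟ^2 ≅ 0


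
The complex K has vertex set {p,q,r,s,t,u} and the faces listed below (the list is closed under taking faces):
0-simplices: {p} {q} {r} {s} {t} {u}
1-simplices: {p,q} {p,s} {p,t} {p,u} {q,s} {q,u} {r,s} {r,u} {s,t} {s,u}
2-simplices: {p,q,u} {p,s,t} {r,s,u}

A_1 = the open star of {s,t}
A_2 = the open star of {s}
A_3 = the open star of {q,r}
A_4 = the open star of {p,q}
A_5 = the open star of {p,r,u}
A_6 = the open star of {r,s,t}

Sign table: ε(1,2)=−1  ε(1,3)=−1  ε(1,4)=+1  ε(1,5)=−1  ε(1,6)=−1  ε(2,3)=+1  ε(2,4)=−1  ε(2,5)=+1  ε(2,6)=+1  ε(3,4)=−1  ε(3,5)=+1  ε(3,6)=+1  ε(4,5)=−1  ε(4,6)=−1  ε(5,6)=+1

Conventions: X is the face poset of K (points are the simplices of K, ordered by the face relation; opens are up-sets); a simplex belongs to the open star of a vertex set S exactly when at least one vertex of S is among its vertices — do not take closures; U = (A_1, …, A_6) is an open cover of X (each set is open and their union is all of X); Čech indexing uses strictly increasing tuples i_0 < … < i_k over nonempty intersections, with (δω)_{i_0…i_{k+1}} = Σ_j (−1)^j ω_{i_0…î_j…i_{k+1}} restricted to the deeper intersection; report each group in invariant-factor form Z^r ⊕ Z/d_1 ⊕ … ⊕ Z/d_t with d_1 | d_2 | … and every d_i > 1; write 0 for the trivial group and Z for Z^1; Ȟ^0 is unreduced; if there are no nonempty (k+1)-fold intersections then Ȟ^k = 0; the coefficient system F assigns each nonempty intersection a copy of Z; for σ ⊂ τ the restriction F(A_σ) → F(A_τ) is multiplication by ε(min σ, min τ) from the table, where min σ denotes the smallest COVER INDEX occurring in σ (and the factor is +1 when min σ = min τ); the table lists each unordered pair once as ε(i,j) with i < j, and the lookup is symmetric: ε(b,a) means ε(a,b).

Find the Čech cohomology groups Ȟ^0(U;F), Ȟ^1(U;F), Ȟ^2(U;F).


Ȟ^0 = Z; Ȟ^1 = 0; Ȟ^2 = Z

nonempty intersections:
  A1={{s},{t},{p,s},{p,t},{q,s},{r,s},{s,t},{s,u},{p,s,t},{r,s,u}} A2={{s},{p,s},{q,s},{r,s},{s,t},{s,u},{p,s,t},{r,s,u}} A3={{q},{r},{p,q},{q,s},{q,u},{r,s},{r,u},{p,q,u},{r,s,u}} A4={{p},{q},{p,q},{p,s},{p,t},{p,u},{q,s},{q,u},{p,q,u},{p,s,t}} A5={{p},{r},{u},{p,q},{p,s},{p,t},{p,u},{q,u},{r,s},{r,u},{s,u},{p,q,u},{p,s,t},{r,s,u}} A6={{r},{s},{t},{p,s},{p,t},{q,s},{r,s},{r,u},{s,t},{s,u},{p,s,t},{r,s,u}}
  A12={{s},{p,s},{q,s},{r,s},{s,t},{s,u},{p,s,t},{r,s,u}} A13={{q,s},{r,s},{r,s,u}} A14={{p,s},{p,t},{q,s},{p,s,t}} A15={{p,s},{p,t},{r,s},{s,u},{p,s,t},{r,s,u}} A16={{s},{t},{p,s},{p,t},{q,s},{r,s},{s,t},{s,u},{p,s,t},{r,s,u}} A23={{q,s},{r,s},{r,s,u}} A24={{p,s},{q,s},{p,s,t}} A25={{p,s},{r,s},{s,u},{p,s,t},{r,s,u}} A26={{s},{p,s},{q,s},{r,s},{s,t},{s,u},{p,s,t},{r,s,u}} A34={{q},{p,q},{q,s},{q,u},{p,q,u}} A35={{r},{p,q},{q,u},{r,s},{r,u},{p,q,u},{r,s,u}} A36={{r},{q,s},{r,s},{r,u},{r,s,u}} A45={{p},{p,q},{p,s},{p,t},{p,u},{q,u},{p,q,u},{p,s,t}} A46={{p,s},{p,t},{q,s},{p,s,t}} A56={{r},{p,s},{p,t},{r,s},{r,u},{s,u},{p,s,t},{r,s,u}}
  A123={{q,s},{r,s},{r,s,u}} A124={{p,s},{q,s},{p,s,t}} A125={{p,s},{r,s},{s,u},{p,s,t},{r,s,u}} A126={{s},{p,s},{q,s},{r,s},{s,t},{s,u},{p,s,t},{r,s,u}} A134={{q,s}} A135={{r,s},{r,s,u}} A136={{q,s},{r,s},{r,s,u}} A145={{p,s},{p,t},{p,s,t}} A146={{p,s},{p,t},{q,s},{p,s,t}} A156={{p,s},{p,t},{r,s},{s,u},{p,s,t},{r,s,u}} A234={{q,s}} A235={{r,s},{r,s,u}} A236={{q,s},{r,s},{r,s,u}} A245={{p,s},{p,s,t}} A246={{p,s},{q,s},{p,s,t}} A256={{p,s},{r,s},{s,u},{p,s,t},{r,s,u}} A345={{p,q},{q,u},{p,q,u}} A346={{q,s}} A356={{r},{r,s},{r,u},{r,s,u}} A456={{p,s},{p,t},{p,s,t}}
  A1234={{q,s}} A1235={{r,s},{r,s,u}} A1236={{q,s},{r,s},{r,s,u}} A1245={{p,s},{p,s,t}} A1246={{p,s},{q,s},{p,s,t}} A1256={{p,s},{r,s},{s,u},{p,s,t},{r,s,u}} A1346={{q,s}} A1356={{r,s},{r,s,u}} A1456={{p,s},{p,t},{p,s,t}} A2346={{q,s}} A2356={{r,s},{r,s,u}} A2456={{p,s},{p,s,t}}
  A12346={{q,s}} A12356={{r,s},{r,s,u}} A12456={{p,s},{p,s,t}}
C dims 6,15,20,12; δ0: rk 5, SNF 1^5; δ1: rk 10, SNF 1^10; δ2: rk 9, SNF 1^9
Ȟ^0: (6−5)−0=1 ⇒ Z
Ȟ^1: (15−10)−5=0 ⇒ 0
Ȟ^2: (20−9)−10=1 ⇒ Z


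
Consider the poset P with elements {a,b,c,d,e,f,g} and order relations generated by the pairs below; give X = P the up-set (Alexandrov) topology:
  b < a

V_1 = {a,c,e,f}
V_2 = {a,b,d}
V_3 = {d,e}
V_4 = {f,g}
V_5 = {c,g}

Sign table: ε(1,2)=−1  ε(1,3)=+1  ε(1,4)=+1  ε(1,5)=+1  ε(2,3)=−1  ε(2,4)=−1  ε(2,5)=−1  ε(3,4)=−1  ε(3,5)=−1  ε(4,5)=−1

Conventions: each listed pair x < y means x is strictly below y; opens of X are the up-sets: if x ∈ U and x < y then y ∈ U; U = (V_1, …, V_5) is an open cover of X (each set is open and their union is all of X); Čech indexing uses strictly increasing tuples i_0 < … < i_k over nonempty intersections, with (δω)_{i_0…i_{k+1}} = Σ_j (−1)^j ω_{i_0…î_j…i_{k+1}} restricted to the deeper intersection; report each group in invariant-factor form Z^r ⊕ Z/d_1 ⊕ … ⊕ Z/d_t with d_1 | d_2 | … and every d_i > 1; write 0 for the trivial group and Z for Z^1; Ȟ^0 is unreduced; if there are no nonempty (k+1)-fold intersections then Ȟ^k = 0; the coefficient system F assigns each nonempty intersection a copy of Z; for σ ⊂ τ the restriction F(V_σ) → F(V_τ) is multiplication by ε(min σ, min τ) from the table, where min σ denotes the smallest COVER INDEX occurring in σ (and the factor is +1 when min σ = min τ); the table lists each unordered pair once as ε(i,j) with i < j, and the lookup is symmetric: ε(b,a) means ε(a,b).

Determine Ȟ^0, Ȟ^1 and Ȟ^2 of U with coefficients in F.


Ȟ^0 = 0, Ȟ^1 = Z ⊕ Z/2, Ȟ^2 = 0

intersection data:
  V12={a} V13={e} V14={f} V15={c} V23={d} V45={g}
C dims 5,6; δ0: rk 5, SNF 1^4·2
Ȟ^0 = (5 − 5) − 0 = 0, so Ȟ^0 ≅ 0
Ȟ^1 = (6 − 0) − 5 = 1 plus torsion [2], so Ȟ^1 ≅ Z ⊕ Z/2
Ȟ^2 = (0 − 0) − 0 = 0, so Ȟ^2 ≅ 0


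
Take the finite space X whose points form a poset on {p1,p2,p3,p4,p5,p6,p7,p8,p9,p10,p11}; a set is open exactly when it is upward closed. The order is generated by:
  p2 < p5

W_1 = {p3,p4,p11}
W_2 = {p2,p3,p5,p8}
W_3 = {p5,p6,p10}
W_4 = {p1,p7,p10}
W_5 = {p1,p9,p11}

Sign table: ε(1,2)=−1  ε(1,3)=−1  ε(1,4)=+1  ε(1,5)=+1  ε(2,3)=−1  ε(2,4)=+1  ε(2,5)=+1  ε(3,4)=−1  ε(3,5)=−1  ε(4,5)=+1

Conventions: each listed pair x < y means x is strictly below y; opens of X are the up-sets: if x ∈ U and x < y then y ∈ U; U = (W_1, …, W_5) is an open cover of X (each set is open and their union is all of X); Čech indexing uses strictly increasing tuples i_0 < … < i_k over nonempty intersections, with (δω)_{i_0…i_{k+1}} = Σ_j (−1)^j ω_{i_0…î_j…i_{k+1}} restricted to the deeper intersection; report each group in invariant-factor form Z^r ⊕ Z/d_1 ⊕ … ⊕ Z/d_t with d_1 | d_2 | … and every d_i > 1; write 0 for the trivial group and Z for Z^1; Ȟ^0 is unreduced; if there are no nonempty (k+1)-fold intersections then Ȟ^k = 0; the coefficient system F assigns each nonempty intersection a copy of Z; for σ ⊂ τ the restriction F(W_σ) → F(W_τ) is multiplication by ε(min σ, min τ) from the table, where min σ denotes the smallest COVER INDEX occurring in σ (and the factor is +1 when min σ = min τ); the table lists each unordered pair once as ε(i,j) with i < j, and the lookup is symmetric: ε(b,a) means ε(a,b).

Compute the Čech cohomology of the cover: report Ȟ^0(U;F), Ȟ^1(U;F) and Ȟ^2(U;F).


Ȟ^0 ≅ 0,  Ȟ^1 ≅ Z/2,  Ȟ^2 ≅ 0

cover nerve:
  W12={p3} W15={p11} W23={p5} W34={p10} W45={p1}
C dims 5,5; δ0: rk 5, SNF 1^4·2
Ȟ^0: (5−5)−0=0 ⇒ 0
Ȟ^1: (5−0)−5=0 plus torsion [2] ⇒ Z/2
Ȟ^2: (0−0)−0=0 ⇒ 0


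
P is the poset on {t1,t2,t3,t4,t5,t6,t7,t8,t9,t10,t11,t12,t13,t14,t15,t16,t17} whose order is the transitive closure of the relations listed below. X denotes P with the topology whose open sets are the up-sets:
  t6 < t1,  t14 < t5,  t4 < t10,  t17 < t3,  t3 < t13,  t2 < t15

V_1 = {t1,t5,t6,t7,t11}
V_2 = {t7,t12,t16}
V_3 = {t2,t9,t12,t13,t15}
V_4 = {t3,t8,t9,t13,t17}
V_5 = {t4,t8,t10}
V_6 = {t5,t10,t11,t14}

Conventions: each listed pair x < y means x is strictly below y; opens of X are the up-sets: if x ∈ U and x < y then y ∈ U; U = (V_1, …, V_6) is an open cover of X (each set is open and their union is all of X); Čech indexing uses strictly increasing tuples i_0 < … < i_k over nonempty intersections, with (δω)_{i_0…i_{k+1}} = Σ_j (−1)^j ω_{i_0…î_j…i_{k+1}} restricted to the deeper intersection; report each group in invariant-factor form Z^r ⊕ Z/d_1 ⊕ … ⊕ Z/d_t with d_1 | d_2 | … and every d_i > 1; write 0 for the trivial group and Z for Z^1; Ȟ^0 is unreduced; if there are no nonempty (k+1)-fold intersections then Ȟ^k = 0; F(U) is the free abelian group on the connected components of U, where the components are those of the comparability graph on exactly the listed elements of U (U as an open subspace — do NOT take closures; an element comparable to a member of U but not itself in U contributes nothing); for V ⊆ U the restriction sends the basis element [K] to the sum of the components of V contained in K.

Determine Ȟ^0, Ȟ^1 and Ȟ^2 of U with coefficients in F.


Ȟ^0(U;F) ≅ Z^11; Ȟ^1(U;F) ≅ 0; Ȟ^2(U;F) ≅ 0

nonempty intersections:
  V12={t7} V16={t5,t11} V23={t12} V34={t9,t13} V45={t8} V56={t10}
components per intersection:
  V1: {t1,t6} {t5} {t7} {t11}
  V2: {t7} {t12} {t16}
  V3: {t2,t15} {t9} {t12} {t13}
  V4: {t3,t13,t17} {t8} {t9}
  V5: {t4,t10} {t8}
  V6: {t5,t14} {t10} {t11}
  V12: {t7}
  V16: {t5} {t11}
  V23: {t12}
  V34: {t9} {t13}
  V45: {t8}
  V56: {t10}
C dims 19,8; δ0: rk 8, SNF 1^8
Ȟ^0: (19−8)−0=11 ⇒ Z^11
Ȟ^1: (8−0)−8=0 ⇒ 0
Ȟ^2: (0−0)−0=0 ⇒ 0


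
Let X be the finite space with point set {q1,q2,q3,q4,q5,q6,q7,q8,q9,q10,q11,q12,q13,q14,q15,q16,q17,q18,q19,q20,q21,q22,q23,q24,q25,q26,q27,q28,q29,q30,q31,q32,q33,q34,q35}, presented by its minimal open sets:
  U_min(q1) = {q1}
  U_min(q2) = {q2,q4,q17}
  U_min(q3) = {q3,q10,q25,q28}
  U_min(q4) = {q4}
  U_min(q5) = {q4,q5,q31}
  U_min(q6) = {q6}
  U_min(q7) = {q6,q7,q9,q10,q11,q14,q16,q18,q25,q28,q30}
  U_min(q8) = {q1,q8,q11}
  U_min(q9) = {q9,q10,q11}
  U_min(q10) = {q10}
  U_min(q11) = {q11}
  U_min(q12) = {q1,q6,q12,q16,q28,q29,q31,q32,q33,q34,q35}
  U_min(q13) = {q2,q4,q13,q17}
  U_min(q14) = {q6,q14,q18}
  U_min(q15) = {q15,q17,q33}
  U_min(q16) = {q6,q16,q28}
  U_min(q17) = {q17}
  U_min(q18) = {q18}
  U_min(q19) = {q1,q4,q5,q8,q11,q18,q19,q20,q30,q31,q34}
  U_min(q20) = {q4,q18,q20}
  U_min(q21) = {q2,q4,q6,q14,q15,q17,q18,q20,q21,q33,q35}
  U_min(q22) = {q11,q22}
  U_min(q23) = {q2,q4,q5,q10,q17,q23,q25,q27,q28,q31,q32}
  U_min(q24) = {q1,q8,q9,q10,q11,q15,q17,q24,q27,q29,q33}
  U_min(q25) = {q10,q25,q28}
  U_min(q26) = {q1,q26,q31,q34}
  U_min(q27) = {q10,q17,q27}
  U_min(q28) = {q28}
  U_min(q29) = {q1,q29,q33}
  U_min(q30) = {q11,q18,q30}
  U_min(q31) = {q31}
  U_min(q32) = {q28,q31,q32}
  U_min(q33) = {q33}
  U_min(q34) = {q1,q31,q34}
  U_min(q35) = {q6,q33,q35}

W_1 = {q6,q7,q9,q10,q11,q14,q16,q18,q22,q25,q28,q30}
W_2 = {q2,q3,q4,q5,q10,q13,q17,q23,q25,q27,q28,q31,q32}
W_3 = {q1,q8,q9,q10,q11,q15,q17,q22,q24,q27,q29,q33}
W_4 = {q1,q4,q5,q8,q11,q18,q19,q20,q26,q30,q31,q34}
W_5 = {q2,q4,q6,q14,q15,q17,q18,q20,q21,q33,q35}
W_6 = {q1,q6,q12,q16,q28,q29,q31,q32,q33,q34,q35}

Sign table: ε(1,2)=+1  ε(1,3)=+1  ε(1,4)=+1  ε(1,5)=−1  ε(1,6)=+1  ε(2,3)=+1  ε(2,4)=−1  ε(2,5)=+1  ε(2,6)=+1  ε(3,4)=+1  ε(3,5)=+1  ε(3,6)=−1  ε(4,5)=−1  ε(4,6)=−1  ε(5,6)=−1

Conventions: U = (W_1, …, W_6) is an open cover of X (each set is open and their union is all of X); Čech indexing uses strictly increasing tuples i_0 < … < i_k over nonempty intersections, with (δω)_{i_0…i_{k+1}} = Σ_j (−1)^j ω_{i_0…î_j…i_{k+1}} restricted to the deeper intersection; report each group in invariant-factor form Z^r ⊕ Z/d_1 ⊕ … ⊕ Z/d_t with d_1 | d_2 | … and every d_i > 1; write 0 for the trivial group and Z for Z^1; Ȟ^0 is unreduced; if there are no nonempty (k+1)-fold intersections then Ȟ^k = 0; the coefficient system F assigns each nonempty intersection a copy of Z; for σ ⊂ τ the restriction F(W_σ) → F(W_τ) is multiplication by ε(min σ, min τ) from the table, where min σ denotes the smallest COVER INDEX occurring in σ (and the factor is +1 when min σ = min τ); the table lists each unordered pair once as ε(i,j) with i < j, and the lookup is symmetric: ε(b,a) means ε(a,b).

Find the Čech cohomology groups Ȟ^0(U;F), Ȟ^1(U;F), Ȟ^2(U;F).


nerve of the cover:
  W12={q10,q25,q28} W13={q9,q10,q11,q22} W14={q11,q18,q30} W15={q6,q14,q18} W16={q6,q16,q28} W23={q10,q17,q27} W24={q4,q5,q31} W25={q2,q4,q17} W26={q28,q31,q32} W34={q1,q8,q11} W35={q15,q17,q33} W36={q1,q29,q33} W45={q4,q18,q20} W46={q1,q31,q34} W56={q6,q33,q35}
  W123={q10} W126={q28} W134={q11} W145={q18} W156={q6} W235={q17} W245={q4} W246={q31} W346={q1} W356={q33}
C dims 6,15,10; δ0: rk 6, SNF 1^5·2; δ1: rk 9, SNF 1^9
Ȟ^0 = (6 − 6) − 0 = 0, so Ȟ^0 ≅ 0
Ȟ^1 = (15 − 9) − 6 = 0 plus torsion [2], so Ȟ^1 ≅ Z/2
Ȟ^2 = (10 − 0) − 9 = 1, so Ȟ^2 ≅ Z

Ȟ^0(U;F) ≅ 0, Ȟ^1(U;F) ≅ Z/2, Ȟ^2(U;F) ≅ Z


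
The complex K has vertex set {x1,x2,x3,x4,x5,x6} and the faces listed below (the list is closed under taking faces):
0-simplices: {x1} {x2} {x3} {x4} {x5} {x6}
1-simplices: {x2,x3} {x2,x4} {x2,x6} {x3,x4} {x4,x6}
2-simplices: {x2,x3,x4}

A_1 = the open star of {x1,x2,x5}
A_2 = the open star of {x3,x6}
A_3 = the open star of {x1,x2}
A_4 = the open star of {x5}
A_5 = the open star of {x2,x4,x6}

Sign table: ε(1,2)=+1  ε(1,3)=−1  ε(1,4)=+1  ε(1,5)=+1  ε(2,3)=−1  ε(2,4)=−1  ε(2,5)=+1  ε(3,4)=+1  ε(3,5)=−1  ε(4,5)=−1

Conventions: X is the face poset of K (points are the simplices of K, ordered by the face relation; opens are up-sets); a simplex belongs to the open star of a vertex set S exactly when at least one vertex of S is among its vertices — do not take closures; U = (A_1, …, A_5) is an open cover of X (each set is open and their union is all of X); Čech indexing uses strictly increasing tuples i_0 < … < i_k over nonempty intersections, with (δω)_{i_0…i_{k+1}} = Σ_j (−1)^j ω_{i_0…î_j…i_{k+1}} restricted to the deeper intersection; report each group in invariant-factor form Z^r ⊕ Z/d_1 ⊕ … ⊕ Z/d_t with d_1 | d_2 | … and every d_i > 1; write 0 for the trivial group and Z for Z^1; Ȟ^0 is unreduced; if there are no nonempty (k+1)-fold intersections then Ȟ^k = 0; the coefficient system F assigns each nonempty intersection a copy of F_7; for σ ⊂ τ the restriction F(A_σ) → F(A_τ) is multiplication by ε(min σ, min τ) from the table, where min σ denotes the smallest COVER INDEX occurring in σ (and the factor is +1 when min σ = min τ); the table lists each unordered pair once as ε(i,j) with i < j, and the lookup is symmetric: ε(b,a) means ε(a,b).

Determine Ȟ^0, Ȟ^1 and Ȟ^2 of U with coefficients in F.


Ȟ^0 ≅ Z/7, Ȟ^1 ≅ 0, Ȟ^2 ≅ 0

nerve simplices:
  A1={{x1},{x2},{x5},{x2,x3},{x2,x4},{x2,x6},{x2,x3,x4}} A2={{x3},{x6},{x2,x3},{x2,x6},{x3,x4},{x4,x6},{x2,x3,x4}} A3={{x1},{x2},{x2,x3},{x2,x4},{x2,x6},{x2,x3,x4}} A4={{x5}} A5={{x2},{x4},{x6},{x2,x3},{x2,x4},{x2,x6},{x3,x4},{x4,x6},{x2,x3,x4}}
  A12={{x2,x3},{x2,x6},{x2,x3,x4}} A13={{x1},{x2},{x2,x3},{x2,x4},{x2,x6},{x2,x3,x4}} A14={{x5}} A15={{x2},{x2,x3},{x2,x4},{x2,x6},{x2,x3,x4}} A23={{x2,x3},{x2,x6},{x2,x3,x4}} A25={{x6},{x2,x3},{x2,x6},{x3,x4},{x4,x6},{x2,x3,x4}} A35={{x2},{x2,x3},{x2,x4},{x2,x6},{x2,x3,x4}}
  A123={{x2,x3},{x2,x6},{x2,x3,x4}} A125={{x2,x3},{x2,x6},{x2,x3,x4}} A135={{x2},{x2,x3},{x2,x4},{x2,x6},{x2,x3,x4}} A235={{x2,x3},{x2,x6},{x2,x3,x4}}
  A1235={{x2,x3},{x2,x6},{x2,x3,x4}}
C dims 5,7,4,1; δ0: rk_F7 4; δ1: rk_F7 3; δ2: rk_F7 1
degree 0: 5−4−0 = 1 → Ȟ^0 ≅ Z/7
degree 1: 7−3−4 = 0 → Ȟ^1 ≅ 0
degree 2: 4−1−3 = 0 → Ȟ^2 ≅ 0


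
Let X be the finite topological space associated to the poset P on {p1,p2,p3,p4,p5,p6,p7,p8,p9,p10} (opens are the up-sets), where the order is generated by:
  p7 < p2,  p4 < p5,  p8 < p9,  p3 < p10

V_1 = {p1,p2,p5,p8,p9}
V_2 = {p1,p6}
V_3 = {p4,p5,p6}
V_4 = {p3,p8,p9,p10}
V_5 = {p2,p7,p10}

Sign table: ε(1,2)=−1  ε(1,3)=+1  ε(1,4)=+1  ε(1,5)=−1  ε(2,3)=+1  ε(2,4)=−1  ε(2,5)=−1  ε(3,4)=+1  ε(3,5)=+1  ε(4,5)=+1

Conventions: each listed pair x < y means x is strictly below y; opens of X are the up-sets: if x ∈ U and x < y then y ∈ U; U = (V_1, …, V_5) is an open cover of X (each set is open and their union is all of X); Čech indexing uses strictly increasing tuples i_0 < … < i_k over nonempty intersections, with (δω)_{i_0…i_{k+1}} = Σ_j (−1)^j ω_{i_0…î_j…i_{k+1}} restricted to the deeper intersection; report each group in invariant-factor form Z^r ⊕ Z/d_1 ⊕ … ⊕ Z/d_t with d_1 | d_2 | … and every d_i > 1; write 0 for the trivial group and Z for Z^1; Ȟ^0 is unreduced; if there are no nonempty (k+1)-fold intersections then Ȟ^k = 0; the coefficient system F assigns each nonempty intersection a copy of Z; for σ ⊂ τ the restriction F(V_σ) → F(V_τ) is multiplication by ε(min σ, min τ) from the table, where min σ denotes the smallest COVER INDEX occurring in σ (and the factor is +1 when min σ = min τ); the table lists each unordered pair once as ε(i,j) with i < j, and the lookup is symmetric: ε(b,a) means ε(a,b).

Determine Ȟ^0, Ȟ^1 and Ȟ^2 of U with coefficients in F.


intersection data:
  V12={p1} V13={p5} V14={p8,p9} V15={p2} V23={p6} V45={p10}
C dims 5,6; δ0: rk 5, SNF 1^4·2
Ȟ^0 = (5 − 5) − 0 = 0, so Ȟ^0 ≅ 0
Ȟ^1 = (6 − 0) − 5 = 1 plus torsion [2], so Ȟ^1 ≅ Z ⊕ Z/2
Ȟ^2 = (0 − 0) − 0 = 0, so Ȟ^2 ≅ 0

Ȟ^0 = 0, Ȟ^1 = Z ⊕ Z/2 and Ȟ^2 = 0


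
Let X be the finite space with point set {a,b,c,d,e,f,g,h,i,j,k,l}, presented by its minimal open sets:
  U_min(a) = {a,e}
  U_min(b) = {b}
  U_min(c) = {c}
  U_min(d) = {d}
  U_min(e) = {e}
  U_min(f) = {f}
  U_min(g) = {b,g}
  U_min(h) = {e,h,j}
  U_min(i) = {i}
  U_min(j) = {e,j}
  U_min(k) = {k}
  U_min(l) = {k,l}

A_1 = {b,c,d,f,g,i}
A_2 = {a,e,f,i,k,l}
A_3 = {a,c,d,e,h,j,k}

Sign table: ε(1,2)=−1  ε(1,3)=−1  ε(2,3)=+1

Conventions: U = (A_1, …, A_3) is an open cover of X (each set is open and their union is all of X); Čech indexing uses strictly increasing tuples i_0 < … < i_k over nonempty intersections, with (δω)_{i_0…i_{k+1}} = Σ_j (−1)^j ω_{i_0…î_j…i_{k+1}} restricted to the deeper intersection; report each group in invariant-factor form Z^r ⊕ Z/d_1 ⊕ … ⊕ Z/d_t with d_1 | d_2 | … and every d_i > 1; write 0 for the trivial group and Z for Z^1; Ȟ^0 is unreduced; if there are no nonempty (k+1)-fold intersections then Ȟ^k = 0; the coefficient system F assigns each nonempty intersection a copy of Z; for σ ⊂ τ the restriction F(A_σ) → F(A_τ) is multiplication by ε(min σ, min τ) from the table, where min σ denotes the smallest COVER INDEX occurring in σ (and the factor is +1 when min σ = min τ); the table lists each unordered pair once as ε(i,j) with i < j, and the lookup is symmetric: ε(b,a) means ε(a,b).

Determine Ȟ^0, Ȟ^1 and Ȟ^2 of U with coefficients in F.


Ȟ^0(U;F) ≅ Z, Ȟ^1(U;F) ≅ Z and Ȟ^2(U;F) ≅ 0

nonempty overlaps:
  A12={f,i} A13={c,d} A23={a,e,k}
C dims 3,3; δ0: rk 2, SNF 1^2
degree 0: 3−2−0 = 1 → Ȟ^0 ≅ Z
degree 1: 3−0−2 = 1 → Ȟ^1 ≅ Z
degree 2: 0−0−0 = 0 → Ȟ^2 ≅ 0


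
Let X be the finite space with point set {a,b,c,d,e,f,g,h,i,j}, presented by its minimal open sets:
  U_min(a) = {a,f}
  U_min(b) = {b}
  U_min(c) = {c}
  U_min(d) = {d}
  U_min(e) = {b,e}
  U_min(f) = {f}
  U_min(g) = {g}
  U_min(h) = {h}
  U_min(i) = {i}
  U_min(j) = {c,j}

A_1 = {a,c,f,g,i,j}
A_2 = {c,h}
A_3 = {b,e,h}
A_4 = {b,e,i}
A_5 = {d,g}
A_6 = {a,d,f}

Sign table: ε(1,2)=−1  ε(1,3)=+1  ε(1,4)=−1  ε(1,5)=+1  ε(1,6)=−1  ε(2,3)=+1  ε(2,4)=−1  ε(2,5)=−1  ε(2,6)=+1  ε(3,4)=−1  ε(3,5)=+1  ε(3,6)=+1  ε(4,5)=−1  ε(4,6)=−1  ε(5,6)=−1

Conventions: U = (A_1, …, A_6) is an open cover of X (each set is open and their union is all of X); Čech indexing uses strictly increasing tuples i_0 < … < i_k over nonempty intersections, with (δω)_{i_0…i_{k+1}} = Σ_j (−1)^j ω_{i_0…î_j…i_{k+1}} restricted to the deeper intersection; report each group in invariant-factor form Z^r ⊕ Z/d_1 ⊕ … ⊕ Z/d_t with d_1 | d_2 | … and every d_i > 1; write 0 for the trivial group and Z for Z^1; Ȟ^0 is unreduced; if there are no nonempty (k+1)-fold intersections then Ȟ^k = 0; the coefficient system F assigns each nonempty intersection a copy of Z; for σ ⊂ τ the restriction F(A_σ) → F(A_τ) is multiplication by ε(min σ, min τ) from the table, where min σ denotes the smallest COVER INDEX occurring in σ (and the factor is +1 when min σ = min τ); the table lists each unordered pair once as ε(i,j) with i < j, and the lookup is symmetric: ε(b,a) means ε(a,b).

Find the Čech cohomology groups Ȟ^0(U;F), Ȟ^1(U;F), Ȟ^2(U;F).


nerve simplices:
  A12={c} A14={i} A15={g} A16={a,f} A23={h} A34={b,e} A56={d}
C dims 6,7; δ0: rk 6, SNF 1^5·2
degree 0: 6−6−0 = 0 → Ȟ^0 ≅ 0
degree 1: 7−0−6 = 1 plus torsion [2] → Ȟ^1 ≅ Z ⊕ Z/2
degree 2: 0−0−0 = 0 → Ȟ^2 ≅ 0

Ȟ^0(U;F) ≅ 0; Ȟ^1(U;F) ≅ Z ⊕ Z/2; Ȟ^2(U;F) ≅ 0


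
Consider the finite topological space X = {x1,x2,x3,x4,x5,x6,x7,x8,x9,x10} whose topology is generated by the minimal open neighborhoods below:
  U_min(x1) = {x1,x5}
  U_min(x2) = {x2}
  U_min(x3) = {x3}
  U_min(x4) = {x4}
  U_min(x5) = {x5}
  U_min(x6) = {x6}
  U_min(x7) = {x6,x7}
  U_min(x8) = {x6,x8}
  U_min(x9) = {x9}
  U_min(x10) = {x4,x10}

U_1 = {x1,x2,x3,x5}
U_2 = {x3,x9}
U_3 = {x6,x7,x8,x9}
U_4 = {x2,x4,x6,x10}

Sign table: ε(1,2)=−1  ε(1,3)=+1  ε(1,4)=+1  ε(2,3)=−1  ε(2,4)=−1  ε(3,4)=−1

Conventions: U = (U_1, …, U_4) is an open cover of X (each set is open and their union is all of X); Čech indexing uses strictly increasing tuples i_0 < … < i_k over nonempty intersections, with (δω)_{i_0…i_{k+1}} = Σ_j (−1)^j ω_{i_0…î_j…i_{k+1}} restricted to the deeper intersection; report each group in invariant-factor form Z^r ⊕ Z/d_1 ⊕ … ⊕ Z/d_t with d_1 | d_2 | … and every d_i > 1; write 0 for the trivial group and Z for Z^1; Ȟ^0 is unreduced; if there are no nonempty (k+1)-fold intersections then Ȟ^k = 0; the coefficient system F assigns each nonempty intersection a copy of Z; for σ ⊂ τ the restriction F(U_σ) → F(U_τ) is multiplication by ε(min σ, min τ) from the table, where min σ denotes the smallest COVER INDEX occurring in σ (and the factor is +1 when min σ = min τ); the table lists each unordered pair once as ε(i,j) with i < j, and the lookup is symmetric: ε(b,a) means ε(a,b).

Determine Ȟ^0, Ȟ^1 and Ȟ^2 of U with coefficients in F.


Ȟ^0 ≅ 0,  Ȟ^1 ≅ Z/2,  Ȟ^2 ≅ 0

nonempty overlaps:
  U12={x3} U14={x2} U23={x9} U34={x6}
C dims 4,4; δ0: rk 4, SNF 1^3·2
degree 0: 4−4−0 = 0 → Ȟ^0 ≅ 0
degree 1: 4−0−4 = 0 plus torsion [2] → Ȟ^1 ≅ Z/2
degree 2: 0−0−0 = 0 → Ȟ^2 ≅ 0


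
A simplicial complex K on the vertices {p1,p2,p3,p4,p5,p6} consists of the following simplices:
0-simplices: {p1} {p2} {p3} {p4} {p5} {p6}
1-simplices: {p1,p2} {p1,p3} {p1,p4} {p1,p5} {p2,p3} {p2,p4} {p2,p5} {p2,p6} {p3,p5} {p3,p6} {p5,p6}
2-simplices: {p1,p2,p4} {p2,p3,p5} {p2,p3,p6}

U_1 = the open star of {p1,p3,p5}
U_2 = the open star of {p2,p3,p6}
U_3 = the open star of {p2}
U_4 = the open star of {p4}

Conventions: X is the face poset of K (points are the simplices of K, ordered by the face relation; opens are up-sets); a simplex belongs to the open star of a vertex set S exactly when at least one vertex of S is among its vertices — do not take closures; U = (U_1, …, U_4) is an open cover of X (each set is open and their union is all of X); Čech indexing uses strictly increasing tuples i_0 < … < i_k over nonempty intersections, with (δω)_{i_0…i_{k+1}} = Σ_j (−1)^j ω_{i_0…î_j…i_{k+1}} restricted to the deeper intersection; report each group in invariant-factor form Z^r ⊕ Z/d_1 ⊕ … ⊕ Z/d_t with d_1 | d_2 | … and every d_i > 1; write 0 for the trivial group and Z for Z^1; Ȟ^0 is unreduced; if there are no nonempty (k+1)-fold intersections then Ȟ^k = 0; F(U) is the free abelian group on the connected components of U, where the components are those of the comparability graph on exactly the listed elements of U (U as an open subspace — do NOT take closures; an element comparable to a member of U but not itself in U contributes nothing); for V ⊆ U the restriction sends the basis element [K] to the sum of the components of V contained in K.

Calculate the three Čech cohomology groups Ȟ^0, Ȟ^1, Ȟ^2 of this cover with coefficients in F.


Ȟ^0(U;F) ≅ Z, Ȟ^1(U;F) ≅ Z^2 and Ȟ^2(U;F) ≅ 0

nerve of the cover:
  U1={{p1},{p3},{p5},{p1,p2},{p1,p3},{p1,p4},{p1,p5},{p2,p3},{p2,p5},{p3,p5},{p3,p6},{p5,p6},{p1,p2,p4},{p2,p3,p5},{p2,p3,p6}} U2={{p2},{p3},{p6},{p1,p2},{p1,p3},{p2,p3},{p2,p4},{p2,p5},{p2,p6},{p3,p5},{p3,p6},{p5,p6},{p1,p2,p4},{p2,p3,p5},{p2,p3,p6}} U3={{p2},{p1,p2},{p2,p3},{p2,p4},{p2,p5},{p2,p6},{p1,p2,p4},{p2,p3,p5},{p2,p3,p6}} U4={{p4},{p1,p4},{p2,p4},{p1,p2,p4}}
  U12={{p3},{p1,p2},{p1,p3},{p2,p3},{p2,p5},{p3,p5},{p3,p6},{p5,p6},{p1,p2,p4},{p2,p3,p5},{p2,p3,p6}} U13={{p1,p2},{p2,p3},{p2,p5},{p1,p2,p4},{p2,p3,p5},{p2,p3,p6}} U14={{p1,p4},{p1,p2,p4}} U23={{p2},{p1,p2},{p2,p3},{p2,p4},{p2,p5},{p2,p6},{p1,p2,p4},{p2,p3,p5},{p2,p3,p6}} U24={{p2,p4},{p1,p2,p4}} U34={{p2,p4},{p1,p2,p4}}
  U123={{p1,p2},{p2,p3},{p2,p5},{p1,p2,p4},{p2,p3,p5},{p2,p3,p6}} U124={{p1,p2,p4}} U134={{p1,p2,p4}} U234={{p2,p4},{p1,p2,p4}}
  U1234={{p1,p2,p4}}
components per intersection:
  U1: {{p1},{p3},{p5},{p1,p2},{p1,p3},{p1,p4},{p1,p5},{p2,p3},{p2,p5},{p3,p5},{p3,p6},{p5,p6},{p1,p2,p4},{p2,p3,p5},{p2,p3,p6}}
  U2: {{p2},{p3},{p6},{p1,p2},{p1,p3},{p2,p3},{p2,p4},{p2,p5},{p2,p6},{p3,p5},{p3,p6},{p5,p6},{p1,p2,p4},{p2,p3,p5},{p2,p3,p6}}
  U3: {{p2},{p1,p2},{p2,p3},{p2,p4},{p2,p5},{p2,p6},{p1,p2,p4},{p2,p3,p5},{p2,p3,p6}}
  U4: {{p4},{p1,p4},{p2,p4},{p1,p2,p4}}
  U12: {{p3},{p1,p3},{p2,p3},{p2,p5},{p3,p5},{p3,p6},{p2,p3,p5},{p2,p3,p6}} {{p1,p2},{p1,p2,p4}} {{p5,p6}}
  U13: {{p1,p2},{p1,p2,p4}} {{p2,p3},{p2,p5},{p2,p3,p5},{p2,p3,p6}}
  U14: {{p1,p4},{p1,p2,p4}}
  U23: {{p2},{p1,p2},{p2,p3},{p2,p4},{p2,p5},{p2,p6},{p1,p2,p4},{p2,p3,p5},{p2,p3,p6}}
  U24: {{p2,p4},{p1,p2,p4}}
  U34: {{p2,p4},{p1,p2,p4}}
  U123: {{p1,p2},{p1,p2,p4}} {{p2,p3},{p2,p5},{p2,p3,p5},{p2,p3,p6}}
  U124: {{p1,p2,p4}}
  U134: {{p1,p2,p4}}
  U234: {{p2,p4},{p1,p2,p4}}
  U1234: {{p1,p2,p4}}
C dims 4,9,5,1; δ0: rk 3, SNF 1^3; δ1: rk 4, SNF 1^4; δ2: rk 1, SNF 1^1
Ȟ^0 = (4 − 3) − 0 = 1, so Ȟ^0 ≅ Z
Ȟ^1 = (9 − 4) − 3 = 2, so Ȟ^1 ≅ Z^2
Ȟ^2 = (5 − 1) − 4 = 0, so Ȟ^2 ≅ 0


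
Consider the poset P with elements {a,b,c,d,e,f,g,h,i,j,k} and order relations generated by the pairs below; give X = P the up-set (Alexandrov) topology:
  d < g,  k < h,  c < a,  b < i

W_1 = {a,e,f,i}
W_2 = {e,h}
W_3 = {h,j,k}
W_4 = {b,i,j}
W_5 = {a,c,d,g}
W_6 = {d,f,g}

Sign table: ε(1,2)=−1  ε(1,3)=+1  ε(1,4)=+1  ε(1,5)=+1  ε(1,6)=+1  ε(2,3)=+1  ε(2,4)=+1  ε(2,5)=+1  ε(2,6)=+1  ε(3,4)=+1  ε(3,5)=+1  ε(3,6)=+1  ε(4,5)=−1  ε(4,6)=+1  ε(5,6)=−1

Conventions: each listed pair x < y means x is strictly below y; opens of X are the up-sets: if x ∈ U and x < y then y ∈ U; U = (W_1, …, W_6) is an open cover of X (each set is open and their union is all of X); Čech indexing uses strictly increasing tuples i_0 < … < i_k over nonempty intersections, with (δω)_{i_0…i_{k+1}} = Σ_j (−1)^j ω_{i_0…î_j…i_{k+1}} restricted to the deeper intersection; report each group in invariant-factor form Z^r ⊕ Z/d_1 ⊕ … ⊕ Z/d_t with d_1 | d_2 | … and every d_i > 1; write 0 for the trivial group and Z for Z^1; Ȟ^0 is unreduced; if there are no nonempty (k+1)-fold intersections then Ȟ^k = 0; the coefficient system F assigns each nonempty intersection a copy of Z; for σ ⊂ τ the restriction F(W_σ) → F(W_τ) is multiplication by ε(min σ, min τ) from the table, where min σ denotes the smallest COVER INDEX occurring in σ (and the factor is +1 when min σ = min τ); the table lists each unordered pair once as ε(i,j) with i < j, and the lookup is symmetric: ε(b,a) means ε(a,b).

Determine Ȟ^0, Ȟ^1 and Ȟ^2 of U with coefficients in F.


Ȟ^0 ≅ 0, Ȟ^1 ≅ Z ⊕ Z/2, Ȟ^2 ≅ 0

nerve of the cover:
  W12={e} W14={i} W15={a} W16={f} W23={h} W34={j} W56={d,g}
C dims 6,7; δ0: rk 6, SNF 1^5·2
Ȟ^0 = (6 − 6) − 0 = 0, so Ȟ^0 ≅ 0
Ȟ^1 = (7 − 0) − 6 = 1 plus torsion [2], so Ȟ^1 ≅ Z ⊕ Z/2
Ȟ^2 = (0 − 0) − 0 = 0, so Ȟ^2 ≅ 0


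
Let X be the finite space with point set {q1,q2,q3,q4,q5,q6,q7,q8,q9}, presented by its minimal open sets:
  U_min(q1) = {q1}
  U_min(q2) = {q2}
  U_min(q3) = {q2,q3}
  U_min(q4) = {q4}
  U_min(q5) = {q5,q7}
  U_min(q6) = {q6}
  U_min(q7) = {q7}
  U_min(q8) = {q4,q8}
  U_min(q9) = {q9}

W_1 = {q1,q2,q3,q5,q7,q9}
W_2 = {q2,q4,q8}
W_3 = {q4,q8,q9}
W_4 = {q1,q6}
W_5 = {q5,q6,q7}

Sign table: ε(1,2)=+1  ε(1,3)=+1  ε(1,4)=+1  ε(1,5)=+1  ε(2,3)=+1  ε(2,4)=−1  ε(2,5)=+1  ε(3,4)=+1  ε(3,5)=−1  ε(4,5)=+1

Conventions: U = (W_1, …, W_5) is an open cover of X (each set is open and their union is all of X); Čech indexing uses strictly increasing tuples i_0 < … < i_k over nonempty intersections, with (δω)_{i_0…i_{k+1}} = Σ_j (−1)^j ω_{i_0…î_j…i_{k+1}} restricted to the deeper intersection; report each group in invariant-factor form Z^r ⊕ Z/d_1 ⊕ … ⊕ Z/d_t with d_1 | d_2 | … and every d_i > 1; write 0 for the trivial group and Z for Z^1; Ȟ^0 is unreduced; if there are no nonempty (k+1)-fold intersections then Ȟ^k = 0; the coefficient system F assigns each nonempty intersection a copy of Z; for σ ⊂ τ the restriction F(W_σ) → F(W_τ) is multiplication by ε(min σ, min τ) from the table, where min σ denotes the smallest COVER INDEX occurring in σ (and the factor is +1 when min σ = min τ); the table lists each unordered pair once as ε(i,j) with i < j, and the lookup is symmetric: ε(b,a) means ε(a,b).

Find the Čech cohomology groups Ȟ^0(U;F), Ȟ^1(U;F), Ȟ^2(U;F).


nerve of the cover:
  W12={q2} W13={q9} W14={q1} W15={q5,q7} W23={q4,q8} W45={q6}
C dims 5,6; δ0: rk 4, SNF 1^4
Ȟ^0 = (5 − 4) − 0 = 1, so Ȟ^0 ≅ Z
Ȟ^1 = (6 − 0) − 4 = 2, so Ȟ^1 ≅ Z^2
Ȟ^2 = (0 − 0) − 0 = 0, so Ȟ^2 ≅ 0

Ȟ^0 = Z,  Ȟ^1 = Z^2,  Ȟ^2 = 0


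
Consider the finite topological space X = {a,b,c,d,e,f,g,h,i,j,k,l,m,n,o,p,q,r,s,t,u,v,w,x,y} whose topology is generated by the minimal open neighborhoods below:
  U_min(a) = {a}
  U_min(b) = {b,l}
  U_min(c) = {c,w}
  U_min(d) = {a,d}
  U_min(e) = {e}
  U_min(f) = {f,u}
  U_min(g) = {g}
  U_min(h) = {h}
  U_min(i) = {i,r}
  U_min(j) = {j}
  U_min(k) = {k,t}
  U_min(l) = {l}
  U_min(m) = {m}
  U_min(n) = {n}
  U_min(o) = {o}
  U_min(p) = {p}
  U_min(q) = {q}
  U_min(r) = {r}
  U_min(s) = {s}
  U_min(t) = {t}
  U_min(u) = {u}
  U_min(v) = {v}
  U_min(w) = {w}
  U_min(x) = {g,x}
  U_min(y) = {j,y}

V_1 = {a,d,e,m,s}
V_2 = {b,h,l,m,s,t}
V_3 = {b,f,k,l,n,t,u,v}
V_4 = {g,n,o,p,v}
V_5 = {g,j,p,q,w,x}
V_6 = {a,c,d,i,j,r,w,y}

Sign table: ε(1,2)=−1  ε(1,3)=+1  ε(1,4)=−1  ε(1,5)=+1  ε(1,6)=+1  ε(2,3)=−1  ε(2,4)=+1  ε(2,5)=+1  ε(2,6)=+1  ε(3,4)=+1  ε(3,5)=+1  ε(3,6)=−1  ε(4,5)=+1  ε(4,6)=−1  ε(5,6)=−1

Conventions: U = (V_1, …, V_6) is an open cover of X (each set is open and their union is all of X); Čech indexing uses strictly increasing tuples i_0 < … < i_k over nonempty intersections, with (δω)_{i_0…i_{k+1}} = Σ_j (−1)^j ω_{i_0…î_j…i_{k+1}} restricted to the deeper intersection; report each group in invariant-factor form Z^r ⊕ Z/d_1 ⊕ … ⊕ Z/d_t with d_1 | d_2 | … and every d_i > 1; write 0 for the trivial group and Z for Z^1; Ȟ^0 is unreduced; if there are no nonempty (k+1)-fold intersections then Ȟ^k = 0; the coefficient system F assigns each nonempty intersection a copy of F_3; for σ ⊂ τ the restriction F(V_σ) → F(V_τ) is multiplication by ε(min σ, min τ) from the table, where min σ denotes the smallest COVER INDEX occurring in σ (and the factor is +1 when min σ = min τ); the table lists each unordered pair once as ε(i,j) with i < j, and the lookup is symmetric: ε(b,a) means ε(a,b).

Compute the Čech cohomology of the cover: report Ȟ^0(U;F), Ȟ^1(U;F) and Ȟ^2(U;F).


Ȟ^0(U;F) ≅ 0, Ȟ^1(U;F) ≅ 0 and Ȟ^2(U;F) ≅ 0

nonempty overlaps:
  V12={m,s} V16={a,d} V23={b,l,t} V34={n,v} V45={g,p} V56={j,w}
C dims 6,6; δ0: rk_F3 6
degree 0: 6−6−0 = 0 → Ȟ^0 ≅ 0
degree 1: 6−0−6 = 0 → Ȟ^1 ≅ 0
degree 2: 0−0−0 = 0 → Ȟ^2 ≅ 0


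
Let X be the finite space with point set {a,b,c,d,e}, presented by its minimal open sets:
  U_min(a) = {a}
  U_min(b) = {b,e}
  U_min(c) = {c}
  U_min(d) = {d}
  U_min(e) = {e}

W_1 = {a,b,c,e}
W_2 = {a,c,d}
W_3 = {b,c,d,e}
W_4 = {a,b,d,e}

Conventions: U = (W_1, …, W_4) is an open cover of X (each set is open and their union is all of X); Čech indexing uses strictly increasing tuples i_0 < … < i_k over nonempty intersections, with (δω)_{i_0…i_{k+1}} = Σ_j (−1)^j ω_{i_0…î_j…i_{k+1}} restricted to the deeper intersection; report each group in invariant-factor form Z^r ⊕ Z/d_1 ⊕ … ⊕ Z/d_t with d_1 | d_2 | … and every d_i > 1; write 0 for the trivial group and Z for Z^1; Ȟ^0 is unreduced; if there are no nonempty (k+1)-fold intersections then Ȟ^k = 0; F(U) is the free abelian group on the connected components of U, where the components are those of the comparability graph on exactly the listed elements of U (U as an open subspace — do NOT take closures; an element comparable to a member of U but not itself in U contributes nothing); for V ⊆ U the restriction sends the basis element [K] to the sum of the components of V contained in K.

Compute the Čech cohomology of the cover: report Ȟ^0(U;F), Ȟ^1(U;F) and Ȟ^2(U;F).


Ȟ^0 ≅ Z^4, Ȟ^1 ≅ 0, Ȟ^2 ≅ 0

nonempty intersections:
  W12={a,c} W13={b,c,e} W14={a,b,e} W23={c,d} W24={a,d} W34={b,d,e}
  W123={c} W124={a} W134={b,e} W234={d}
components per intersection:
  W1: {a} {b,e} {c}
  W2: {a} {c} {d}
  W3: {b,e} {c} {d}
  W4: {a} {b,e} {d}
  W12: {a} {c}
  W13: {b,e} {c}
  W14: {a} {b,e}
  W23: {c} {d}
  W24: {a} {d}
  W34: {b,e} {d}
  W123: {c}
  W124: {a}
  W134: {b,e}
  W234: {d}
C dims 12,12,4; δ0: rk 8, SNF 1^8; δ1: rk 4, SNF 1^4
Ȟ^0: (12−8)−0=4 ⇒ Z^4
Ȟ^1: (12−4)−8=0 ⇒ 0
Ȟ^2: (4−0)−4=0 ⇒ 0


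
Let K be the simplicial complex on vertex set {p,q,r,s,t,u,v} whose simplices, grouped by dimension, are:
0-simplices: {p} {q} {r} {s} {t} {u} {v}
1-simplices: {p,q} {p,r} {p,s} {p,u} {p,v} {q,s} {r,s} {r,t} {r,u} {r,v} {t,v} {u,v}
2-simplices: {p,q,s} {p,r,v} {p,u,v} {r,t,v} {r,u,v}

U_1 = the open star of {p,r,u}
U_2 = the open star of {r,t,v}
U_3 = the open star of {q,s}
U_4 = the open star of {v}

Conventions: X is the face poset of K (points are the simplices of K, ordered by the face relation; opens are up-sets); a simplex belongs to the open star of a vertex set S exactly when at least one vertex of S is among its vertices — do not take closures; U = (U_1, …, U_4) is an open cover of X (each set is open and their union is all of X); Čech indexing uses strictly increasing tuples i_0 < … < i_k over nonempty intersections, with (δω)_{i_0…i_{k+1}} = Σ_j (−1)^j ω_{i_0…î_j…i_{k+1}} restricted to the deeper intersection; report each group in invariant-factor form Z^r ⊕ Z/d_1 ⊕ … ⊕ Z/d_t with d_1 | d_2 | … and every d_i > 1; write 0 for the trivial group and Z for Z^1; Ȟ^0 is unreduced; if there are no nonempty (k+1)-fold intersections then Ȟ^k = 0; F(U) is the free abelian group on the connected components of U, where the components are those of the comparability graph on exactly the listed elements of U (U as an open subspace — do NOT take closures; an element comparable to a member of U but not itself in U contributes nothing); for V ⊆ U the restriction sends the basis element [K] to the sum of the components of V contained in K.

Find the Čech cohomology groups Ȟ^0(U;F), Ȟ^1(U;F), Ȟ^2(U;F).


nerve simplices:
  U1={{p},{r},{u},{p,q},{p,r},{p,s},{p,u},{p,v},{r,s},{r,t},{r,u},{r,v},{u,v},{p,q,s},{p,r,v},{p,u,v},{r,t,v},{r,u,v}} U2={{r},{t},{v},{p,r},{p,v},{r,s},{r,t},{r,u},{r,v},{t,v},{u,v},{p,r,v},{p,u,v},{r,t,v},{r,u,v}} U3={{q},{s},{p,q},{p,s},{q,s},{r,s},{p,q,s}} U4={{v},{p,v},{r,v},{t,v},{u,v},{p,r,v},{p,u,v},{r,t,v},{r,u,v}}
  U12={{r},{p,r},{p,v},{r,s},{r,t},{r,u},{r,v},{u,v},{p,r,v},{p,u,v},{r,t,v},{r,u,v}} U13={{p,q},{p,s},{r,s},{p,q,s}} U14={{p,v},{r,v},{u,v},{p,r,v},{p,u,v},{r,t,v},{r,u,v}} U23={{r,s}} U24={{v},{p,v},{r,v},{t,v},{u,v},{p,r,v},{p,u,v},{r,t,v},{r,u,v}}
  U123={{r,s}} U124={{p,v},{r,v},{u,v},{p,r,v},{p,u,v},{r,t,v},{r,u,v}}
components per intersection:
  U1: {{p},{r},{u},{p,q},{p,r},{p,s},{p,u},{p,v},{r,s},{r,t},{r,u},{r,v},{u,v},{p,q,s},{p,r,v},{p,u,v},{r,t,v},{r,u,v}}
  U2: {{r},{t},{v},{p,r},{p,v},{r,s},{r,t},{r,u},{r,v},{t,v},{u,v},{p,r,v},{p,u,v},{r,t,v},{r,u,v}}
  U3: {{q},{s},{p,q},{p,s},{q,s},{r,s},{p,q,s}}
  U4: {{v},{p,v},{r,v},{t,v},{u,v},{p,r,v},{p,u,v},{r,t,v},{r,u,v}}
  U12: {{r},{p,r},{p,v},{r,s},{r,t},{r,u},{r,v},{u,v},{p,r,v},{p,u,v},{r,t,v},{r,u,v}}
  U13: {{p,q},{p,s},{p,q,s}} {{r,s}}
  U14: {{p,v},{r,v},{u,v},{p,r,v},{p,u,v},{r,t,v},{r,u,v}}
  U23: {{r,s}}
  U24: {{v},{p,v},{r,v},{t,v},{u,v},{p,r,v},{p,u,v},{r,t,v},{r,u,v}}
  U123: {{r,s}}
  U124: {{p,v},{r,v},{u,v},{p,r,v},{p,u,v},{r,t,v},{r,u,v}}
C dims 4,6,2; δ0: rk 3, SNF 1^3; δ1: rk 2, SNF 1^2
degree 0: 4−3−0 = 1 → Ȟ^0 ≅ Z
degree 1: 6−2−3 = 1 → Ȟ^1 ≅ Z
degree 2: 2−0−2 = 0 → Ȟ^2 ≅ 0

Ȟ^0 ≅ Z, Ȟ^1 ≅ Z and Ȟ^2 ≅ 0
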